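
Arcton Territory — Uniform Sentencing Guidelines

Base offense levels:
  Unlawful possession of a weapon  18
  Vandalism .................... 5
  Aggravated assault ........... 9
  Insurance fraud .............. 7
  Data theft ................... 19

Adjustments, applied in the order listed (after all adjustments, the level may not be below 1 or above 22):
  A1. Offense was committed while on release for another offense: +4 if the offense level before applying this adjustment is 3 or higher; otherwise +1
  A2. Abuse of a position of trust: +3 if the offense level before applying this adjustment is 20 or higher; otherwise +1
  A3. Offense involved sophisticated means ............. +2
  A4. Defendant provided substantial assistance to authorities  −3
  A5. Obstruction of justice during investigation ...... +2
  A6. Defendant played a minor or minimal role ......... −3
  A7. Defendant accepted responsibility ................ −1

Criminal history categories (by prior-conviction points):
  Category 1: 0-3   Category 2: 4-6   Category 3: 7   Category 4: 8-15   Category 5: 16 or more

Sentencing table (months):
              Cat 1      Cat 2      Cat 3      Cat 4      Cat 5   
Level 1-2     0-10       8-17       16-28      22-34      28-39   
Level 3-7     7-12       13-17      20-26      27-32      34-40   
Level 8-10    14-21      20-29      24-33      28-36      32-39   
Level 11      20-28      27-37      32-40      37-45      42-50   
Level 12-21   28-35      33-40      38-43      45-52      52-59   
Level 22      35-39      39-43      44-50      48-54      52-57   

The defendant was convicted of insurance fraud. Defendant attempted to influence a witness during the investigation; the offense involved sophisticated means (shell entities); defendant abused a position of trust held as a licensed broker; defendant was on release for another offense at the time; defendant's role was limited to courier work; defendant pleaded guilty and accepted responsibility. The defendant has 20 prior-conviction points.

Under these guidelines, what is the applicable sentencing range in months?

Base offense level for insurance fraud: 7.
A1 applies (level before this adjustment is 7 ≥ 3, so +4): 7 + 4 = 11.
A2 applies (level before this adjustment is 11 < 20, so +1): 11 + 1 = 12.
A3 applies: 12 + 2 = 14.
A4 does not apply.
A5 applies: 14 + 2 = 16.
A6 applies: 16 − 3 = 13.
A7 applies: 13 − 1 = 12.
Final offense level: 12.
Criminal history: 20 prior points → Category 5 (16+).
Level 12 falls in the 12-21 band.
Grid: Level 12-21 × Category 5 = 52-59 months.

52-59 months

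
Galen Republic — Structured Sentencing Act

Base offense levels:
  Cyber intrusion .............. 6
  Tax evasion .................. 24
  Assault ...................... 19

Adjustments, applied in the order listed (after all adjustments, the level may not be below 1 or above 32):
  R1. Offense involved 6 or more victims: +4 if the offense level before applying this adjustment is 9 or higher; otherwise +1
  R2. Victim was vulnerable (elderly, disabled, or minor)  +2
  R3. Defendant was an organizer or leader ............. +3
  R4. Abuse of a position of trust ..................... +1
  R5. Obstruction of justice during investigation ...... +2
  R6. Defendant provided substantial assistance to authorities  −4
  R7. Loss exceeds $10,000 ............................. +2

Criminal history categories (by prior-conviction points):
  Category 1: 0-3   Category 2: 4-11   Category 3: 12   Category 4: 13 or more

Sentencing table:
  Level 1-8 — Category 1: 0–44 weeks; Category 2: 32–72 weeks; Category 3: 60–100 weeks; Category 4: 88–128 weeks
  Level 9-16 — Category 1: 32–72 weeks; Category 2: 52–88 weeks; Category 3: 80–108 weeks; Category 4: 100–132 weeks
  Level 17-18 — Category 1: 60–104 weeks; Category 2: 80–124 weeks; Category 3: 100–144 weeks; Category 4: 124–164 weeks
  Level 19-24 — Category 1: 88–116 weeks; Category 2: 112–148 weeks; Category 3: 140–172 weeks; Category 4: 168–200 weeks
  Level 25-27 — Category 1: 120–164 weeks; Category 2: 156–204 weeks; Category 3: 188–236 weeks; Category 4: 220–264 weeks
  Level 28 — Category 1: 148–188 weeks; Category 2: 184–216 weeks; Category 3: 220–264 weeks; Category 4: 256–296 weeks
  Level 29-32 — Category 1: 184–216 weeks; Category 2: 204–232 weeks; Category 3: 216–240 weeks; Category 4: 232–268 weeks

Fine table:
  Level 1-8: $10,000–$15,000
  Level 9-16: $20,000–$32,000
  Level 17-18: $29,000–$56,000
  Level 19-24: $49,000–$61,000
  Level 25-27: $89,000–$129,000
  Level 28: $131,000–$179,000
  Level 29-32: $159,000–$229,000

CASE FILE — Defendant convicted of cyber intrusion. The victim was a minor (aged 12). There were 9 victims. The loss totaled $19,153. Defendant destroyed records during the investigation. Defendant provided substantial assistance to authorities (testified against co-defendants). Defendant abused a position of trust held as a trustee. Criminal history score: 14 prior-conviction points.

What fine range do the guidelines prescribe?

Base offense level for cyber intrusion: 6.
R1 applies (level before this adjustment is 6 < 9, so +1): 6 + 1 = 7.
R2 applies: 7 + 2 = 9.
R3 does not apply.
R4 applies: 9 + 1 = 10.
R5 applies: 10 + 2 = 12.
R6 applies: 12 − 4 = 8.
R7 applies: 8 + 2 = 10.
Final offense level: 10.
Level 10 falls in the 9-16 band.
Fine table: Level 9-16 → $20,000–$32,000.

$20,000–$32,000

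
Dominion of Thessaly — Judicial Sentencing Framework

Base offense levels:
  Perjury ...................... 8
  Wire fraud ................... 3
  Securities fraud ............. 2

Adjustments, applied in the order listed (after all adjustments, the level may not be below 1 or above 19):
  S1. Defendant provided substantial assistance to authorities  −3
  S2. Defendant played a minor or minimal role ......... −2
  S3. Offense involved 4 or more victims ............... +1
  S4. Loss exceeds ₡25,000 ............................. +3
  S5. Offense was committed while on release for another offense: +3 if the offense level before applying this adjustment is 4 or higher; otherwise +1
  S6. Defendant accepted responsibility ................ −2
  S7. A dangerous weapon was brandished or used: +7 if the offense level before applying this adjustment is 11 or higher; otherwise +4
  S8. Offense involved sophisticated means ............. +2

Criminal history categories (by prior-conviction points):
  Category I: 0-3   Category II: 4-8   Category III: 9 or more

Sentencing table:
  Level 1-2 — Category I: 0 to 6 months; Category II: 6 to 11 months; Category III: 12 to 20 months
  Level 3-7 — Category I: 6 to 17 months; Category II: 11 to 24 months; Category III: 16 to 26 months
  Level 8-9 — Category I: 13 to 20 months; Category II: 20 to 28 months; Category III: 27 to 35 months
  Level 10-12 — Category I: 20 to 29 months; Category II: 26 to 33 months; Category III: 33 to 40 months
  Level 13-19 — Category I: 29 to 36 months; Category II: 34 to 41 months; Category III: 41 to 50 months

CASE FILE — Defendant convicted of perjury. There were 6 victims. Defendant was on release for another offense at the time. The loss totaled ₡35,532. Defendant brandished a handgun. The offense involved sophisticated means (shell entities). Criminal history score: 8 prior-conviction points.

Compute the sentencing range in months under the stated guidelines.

Base offense level for perjury: 8.
S2 does not apply.
S3 applies: 8 + 1 = 9.
S4 applies: 9 + 3 = 12.
S5 applies (level before this adjustment is 12 ≥ 4, so +3): 12 + 3 = 15.
S7 applies (level before this adjustment is 15 ≥ 11, so +7): 15 + 7 = 22.
S8 applies: 22 + 2 = 24.
Level 24 exceeds the maximum of 19; capped at 19.
Final offense level: 19.
Criminal history: 8 prior points → Category II (4-8).
Level 19 falls in the 13-19 band.
Grid: Level 13-19 × Category II = 34-41 months.

34-41 months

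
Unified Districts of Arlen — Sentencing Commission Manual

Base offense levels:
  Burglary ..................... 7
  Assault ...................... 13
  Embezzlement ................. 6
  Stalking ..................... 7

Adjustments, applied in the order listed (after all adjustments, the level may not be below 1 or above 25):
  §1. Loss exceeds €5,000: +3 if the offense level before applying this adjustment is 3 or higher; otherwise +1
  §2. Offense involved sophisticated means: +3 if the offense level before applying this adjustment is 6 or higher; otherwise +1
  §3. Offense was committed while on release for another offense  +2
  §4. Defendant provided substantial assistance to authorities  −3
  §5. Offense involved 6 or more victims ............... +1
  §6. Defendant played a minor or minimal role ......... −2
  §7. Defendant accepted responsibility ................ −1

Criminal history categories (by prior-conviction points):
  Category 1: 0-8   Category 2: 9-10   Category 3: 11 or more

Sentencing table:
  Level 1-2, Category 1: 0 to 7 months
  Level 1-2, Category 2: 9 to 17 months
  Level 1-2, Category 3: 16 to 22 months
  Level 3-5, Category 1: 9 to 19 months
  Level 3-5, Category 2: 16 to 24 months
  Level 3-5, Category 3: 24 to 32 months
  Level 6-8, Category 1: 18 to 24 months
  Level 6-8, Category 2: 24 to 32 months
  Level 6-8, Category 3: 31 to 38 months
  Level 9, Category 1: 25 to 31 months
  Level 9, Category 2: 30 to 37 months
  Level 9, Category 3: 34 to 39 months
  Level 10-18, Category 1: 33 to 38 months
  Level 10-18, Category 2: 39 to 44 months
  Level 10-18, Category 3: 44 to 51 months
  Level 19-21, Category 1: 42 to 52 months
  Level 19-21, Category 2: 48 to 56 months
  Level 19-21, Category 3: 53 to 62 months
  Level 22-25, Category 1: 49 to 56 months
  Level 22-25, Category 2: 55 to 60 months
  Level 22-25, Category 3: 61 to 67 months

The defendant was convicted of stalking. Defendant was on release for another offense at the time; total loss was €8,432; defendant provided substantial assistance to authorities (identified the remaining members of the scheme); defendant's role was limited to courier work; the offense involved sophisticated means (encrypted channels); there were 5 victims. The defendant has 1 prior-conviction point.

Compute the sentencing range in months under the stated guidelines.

33-38 months

Base offense level for stalking: 7.
§1 applies (level before this adjustment is 7 ≥ 3, so +3): 7 + 3 = 10.
§2 applies (level before this adjustment is 10 ≥ 6, so +3): 10 + 3 = 13.
§3 applies: 13 + 2 = 15.
§4 applies: 15 − 3 = 12.
§6 applies: 12 − 2 = 10.
§7 does not apply.
Final offense level: 10.
Criminal history: 1 prior point → Category 1 (0-8).
Level 10 falls in the 10-18 band.
Grid: Level 10-18 × Category 1 = 33-38 months.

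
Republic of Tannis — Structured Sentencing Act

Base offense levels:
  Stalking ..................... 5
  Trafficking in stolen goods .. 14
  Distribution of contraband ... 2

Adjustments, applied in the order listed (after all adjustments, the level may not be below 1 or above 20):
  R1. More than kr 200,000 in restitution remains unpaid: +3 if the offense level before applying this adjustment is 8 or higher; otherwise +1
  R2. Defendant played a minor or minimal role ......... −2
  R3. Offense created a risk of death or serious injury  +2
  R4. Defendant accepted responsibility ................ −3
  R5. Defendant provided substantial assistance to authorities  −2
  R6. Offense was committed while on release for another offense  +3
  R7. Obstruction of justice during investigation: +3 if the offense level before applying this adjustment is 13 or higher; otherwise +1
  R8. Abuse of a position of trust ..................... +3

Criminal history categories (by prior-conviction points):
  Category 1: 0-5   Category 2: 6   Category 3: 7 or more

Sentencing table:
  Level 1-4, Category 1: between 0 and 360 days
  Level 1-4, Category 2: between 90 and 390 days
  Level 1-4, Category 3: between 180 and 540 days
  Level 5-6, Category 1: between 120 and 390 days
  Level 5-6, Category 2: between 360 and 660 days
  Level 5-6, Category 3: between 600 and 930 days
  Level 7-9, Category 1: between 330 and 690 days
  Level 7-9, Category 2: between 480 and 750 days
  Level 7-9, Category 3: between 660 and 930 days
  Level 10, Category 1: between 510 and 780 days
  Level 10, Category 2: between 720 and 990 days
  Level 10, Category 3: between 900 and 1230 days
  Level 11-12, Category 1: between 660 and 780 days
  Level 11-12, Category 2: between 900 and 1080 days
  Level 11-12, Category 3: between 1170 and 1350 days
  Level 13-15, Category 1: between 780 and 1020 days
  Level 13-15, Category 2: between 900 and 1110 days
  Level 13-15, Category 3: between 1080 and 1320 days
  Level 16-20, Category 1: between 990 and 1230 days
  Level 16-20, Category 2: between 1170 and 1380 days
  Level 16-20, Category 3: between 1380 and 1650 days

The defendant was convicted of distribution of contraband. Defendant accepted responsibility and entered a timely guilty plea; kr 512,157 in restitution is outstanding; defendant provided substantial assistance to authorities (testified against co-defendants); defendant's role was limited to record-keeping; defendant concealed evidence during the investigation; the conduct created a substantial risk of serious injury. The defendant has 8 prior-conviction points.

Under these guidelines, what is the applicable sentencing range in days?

180-540 days

Base offense level for distribution of contraband: 2.
R1 applies (level before this adjustment is 2 < 8, so +1): 2 + 1 = 3.
R2 applies: 3 − 2 = 1.
R3 applies: 1 + 2 = 3.
R4 applies: 3 − 3 = 0.
R5 applies: 0 − 2 = -2.
R6 does not apply.
R7 applies (level before this adjustment is -2 < 13, so +1): -2 + 1 = -1.
R8 does not apply.
Level -1 is below the minimum of 1; floored at 1.
Final offense level: 1.
Criminal history: 8 prior points → Category 3 (7+).
Level 1 falls in the 1-4 band.
Grid: Level 1-4 × Category 3 = 180-540 days.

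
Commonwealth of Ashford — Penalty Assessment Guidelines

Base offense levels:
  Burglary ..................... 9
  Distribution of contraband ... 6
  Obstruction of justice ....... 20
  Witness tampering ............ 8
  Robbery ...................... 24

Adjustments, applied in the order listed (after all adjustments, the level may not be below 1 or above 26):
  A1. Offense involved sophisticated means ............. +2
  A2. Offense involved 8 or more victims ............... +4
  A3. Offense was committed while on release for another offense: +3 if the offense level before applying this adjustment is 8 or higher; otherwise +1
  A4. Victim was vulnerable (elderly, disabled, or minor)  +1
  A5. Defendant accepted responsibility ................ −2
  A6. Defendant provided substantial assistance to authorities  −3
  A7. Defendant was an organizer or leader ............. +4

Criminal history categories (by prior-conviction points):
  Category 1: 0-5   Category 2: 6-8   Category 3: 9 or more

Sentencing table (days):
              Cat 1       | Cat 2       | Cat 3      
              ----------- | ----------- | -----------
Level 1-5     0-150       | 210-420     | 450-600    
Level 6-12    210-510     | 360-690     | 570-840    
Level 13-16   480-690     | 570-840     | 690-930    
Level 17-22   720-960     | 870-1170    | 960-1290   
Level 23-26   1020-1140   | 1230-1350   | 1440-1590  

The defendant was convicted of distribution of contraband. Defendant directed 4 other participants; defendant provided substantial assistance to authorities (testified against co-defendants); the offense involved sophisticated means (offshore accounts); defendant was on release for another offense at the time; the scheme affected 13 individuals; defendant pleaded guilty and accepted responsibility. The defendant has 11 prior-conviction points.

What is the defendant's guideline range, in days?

Base offense level for distribution of contraband: 6.
A1 applies: 6 + 2 = 8.
A2 applies: 8 + 4 = 12.
A3 applies (level before this adjustment is 12 ≥ 8, so +3): 12 + 3 = 15.
A4 does not apply.
A5 applies: 15 − 2 = 13.
A6 applies: 13 − 3 = 10.
A7 applies: 10 + 4 = 14.
Final offense level: 14.
Criminal history: 11 prior points → Category 3 (9+).
Level 14 falls in the 13-16 band.
Grid: Level 13-16 × Category 3 = 690-930 days.

690-930 days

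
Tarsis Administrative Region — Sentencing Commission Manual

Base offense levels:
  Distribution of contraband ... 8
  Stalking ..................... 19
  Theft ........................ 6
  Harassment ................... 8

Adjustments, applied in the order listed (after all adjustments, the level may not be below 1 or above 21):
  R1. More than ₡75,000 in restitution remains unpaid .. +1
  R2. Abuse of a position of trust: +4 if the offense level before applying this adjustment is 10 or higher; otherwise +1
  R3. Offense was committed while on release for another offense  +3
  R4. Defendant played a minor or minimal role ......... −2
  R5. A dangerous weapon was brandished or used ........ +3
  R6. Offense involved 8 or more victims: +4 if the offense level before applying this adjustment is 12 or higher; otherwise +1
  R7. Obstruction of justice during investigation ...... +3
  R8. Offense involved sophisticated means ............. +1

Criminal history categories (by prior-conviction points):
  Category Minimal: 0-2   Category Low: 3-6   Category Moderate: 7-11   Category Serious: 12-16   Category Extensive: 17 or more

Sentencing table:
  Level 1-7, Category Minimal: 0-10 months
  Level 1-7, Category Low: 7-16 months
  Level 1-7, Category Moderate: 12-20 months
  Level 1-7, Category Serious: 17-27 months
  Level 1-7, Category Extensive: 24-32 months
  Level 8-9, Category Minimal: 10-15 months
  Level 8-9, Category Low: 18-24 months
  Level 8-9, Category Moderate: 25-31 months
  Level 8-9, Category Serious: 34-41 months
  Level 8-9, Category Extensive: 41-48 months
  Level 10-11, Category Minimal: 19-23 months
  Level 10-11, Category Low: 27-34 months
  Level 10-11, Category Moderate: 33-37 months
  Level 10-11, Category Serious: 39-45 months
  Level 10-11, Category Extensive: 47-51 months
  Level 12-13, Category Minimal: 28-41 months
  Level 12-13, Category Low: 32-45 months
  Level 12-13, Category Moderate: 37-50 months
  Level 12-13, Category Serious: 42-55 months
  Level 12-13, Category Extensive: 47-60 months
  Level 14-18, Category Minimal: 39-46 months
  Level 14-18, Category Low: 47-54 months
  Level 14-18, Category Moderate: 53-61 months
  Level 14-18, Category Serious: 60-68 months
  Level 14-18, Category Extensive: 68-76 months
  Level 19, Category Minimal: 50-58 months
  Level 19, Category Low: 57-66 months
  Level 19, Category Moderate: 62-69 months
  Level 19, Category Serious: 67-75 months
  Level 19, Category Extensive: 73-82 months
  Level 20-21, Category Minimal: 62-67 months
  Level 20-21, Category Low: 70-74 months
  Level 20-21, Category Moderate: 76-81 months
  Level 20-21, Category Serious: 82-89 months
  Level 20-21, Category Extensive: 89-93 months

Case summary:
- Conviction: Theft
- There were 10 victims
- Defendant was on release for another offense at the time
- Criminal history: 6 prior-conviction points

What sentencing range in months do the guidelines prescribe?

27-34 months

Base offense level for theft: 6.
R1 does not apply.
R3 applies: 6 + 3 = 9.
R5 does not apply.
R6 applies (level before this adjustment is 9 < 12, so +1): 9 + 1 = 10.
R7 does not apply.
R8 does not apply.
Final offense level: 10.
Criminal history: 6 prior points → Category Low (3-6).
Level 10 falls in the 10-11 band.
Grid: Level 10-11 × Category Low = 27-34 months.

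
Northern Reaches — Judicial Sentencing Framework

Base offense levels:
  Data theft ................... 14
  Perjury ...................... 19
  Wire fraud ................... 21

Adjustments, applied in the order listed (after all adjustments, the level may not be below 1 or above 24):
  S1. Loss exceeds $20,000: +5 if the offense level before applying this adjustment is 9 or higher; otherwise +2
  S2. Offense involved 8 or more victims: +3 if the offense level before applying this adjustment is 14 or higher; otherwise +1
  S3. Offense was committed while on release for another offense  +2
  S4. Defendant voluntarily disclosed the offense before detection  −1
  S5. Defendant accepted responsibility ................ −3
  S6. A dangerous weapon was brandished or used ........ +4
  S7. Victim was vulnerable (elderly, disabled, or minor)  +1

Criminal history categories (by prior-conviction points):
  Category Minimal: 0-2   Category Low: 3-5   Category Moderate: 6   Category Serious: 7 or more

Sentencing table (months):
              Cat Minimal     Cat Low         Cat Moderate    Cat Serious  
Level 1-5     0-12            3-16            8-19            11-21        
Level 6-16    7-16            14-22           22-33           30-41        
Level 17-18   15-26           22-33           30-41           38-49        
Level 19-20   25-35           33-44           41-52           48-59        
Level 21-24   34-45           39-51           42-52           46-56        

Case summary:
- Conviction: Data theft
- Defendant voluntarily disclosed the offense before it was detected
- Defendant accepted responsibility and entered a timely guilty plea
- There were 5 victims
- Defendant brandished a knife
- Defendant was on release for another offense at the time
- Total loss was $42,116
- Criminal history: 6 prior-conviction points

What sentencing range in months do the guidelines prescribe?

Base offense level for data theft: 14.
S1 applies (level before this adjustment is 14 ≥ 9, so +5): 14 + 5 = 19.
S3 applies: 19 + 2 = 21.
S4 applies: 21 − 1 = 20.
S5 applies: 20 − 3 = 17.
S6 applies: 17 + 4 = 21.
S7 does not apply.
Final offense level: 21.
Criminal history: 6 prior points → Category Moderate (6).
Level 21 falls in the 21-24 band.
Grid: Level 21-24 × Category Moderate = 42-52 months.

42-52 months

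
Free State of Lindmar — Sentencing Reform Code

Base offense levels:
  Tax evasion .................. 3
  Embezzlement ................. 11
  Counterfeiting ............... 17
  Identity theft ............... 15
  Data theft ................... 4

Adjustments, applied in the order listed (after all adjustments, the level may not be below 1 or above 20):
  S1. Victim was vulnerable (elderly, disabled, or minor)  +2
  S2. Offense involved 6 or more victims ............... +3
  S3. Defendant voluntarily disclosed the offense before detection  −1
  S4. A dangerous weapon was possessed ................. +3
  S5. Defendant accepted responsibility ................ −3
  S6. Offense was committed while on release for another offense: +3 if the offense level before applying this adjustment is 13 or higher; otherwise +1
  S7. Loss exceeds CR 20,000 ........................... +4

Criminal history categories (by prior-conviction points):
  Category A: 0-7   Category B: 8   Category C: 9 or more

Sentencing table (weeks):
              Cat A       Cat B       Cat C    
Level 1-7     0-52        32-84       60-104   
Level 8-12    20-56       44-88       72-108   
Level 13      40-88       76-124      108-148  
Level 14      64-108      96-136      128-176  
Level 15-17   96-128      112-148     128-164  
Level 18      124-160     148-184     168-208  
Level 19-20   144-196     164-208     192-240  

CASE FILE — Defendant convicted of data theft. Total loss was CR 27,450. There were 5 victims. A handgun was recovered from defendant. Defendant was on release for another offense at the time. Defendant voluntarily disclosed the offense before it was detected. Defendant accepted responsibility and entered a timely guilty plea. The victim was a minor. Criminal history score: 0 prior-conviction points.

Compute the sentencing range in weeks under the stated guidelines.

Base offense level for data theft: 4.
S1 applies: 4 + 2 = 6.
S3 applies: 6 − 1 = 5.
S4 applies: 5 + 3 = 8.
S5 applies: 8 − 3 = 5.
S6 applies (level before this adjustment is 5 < 13, so +1): 5 + 1 = 6.
S7 applies: 6 + 4 = 10.
Final offense level: 10.
Criminal history: 0 prior points → Category A (0-7).
Level 10 falls in the 8-12 band.
Grid: Level 8-12 × Category A = 20-56 weeks.

20-56 weeks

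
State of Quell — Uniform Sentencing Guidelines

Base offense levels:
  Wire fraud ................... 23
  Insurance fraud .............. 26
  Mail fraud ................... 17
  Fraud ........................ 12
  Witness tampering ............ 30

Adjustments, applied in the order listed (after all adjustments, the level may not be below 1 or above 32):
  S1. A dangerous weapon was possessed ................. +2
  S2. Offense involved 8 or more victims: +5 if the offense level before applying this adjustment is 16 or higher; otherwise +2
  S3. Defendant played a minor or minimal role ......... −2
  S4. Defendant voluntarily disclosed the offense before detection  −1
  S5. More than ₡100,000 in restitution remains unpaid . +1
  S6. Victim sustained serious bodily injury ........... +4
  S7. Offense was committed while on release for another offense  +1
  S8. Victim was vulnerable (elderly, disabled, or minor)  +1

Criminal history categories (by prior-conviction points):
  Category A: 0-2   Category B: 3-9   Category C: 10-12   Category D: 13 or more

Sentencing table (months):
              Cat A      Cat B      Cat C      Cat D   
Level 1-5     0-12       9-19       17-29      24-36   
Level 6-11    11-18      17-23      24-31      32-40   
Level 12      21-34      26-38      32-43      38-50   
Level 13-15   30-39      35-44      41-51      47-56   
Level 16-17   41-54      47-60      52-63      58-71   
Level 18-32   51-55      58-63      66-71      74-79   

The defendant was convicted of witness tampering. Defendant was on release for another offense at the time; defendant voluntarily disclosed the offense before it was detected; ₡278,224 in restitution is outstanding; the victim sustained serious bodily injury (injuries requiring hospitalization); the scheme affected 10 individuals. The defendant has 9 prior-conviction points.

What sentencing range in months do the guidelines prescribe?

58-63 months

Base offense level for witness tampering: 30.
S1 does not apply.
S2 applies (level before this adjustment is 30 ≥ 16, so +5): 30 + 5 = 35.
S4 applies: 35 − 1 = 34.
S5 applies: 34 + 1 = 35.
S6 applies: 35 + 4 = 39.
S7 applies: 39 + 1 = 40.
S8 does not apply.
Level 40 exceeds the maximum of 32; capped at 32.
Final offense level: 32.
Criminal history: 9 prior points → Category B (3-9).
Level 32 falls in the 18-32 band.
Grid: Level 18-32 × Category B = 58-63 months.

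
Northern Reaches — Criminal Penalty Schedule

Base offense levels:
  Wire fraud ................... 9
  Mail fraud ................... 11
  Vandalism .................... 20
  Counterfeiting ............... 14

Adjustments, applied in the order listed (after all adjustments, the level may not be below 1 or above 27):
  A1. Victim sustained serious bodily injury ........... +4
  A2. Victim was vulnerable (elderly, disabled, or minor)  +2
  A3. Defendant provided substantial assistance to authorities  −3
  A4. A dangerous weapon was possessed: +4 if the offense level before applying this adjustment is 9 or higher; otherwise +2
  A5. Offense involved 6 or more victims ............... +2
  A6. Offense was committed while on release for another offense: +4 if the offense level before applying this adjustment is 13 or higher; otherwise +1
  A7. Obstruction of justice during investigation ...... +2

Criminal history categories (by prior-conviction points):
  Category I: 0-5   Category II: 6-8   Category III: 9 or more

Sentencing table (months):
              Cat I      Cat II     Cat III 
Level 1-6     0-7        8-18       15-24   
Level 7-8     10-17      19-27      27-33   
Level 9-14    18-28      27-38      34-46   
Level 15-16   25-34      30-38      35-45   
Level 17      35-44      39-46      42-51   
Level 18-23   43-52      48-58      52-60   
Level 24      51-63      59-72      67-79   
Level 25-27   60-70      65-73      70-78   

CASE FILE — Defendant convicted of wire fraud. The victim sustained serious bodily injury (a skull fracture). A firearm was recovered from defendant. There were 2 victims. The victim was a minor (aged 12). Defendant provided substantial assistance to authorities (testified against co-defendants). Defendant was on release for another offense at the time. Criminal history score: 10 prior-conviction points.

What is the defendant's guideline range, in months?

52-60 months

Base offense level for wire fraud: 9.
A1 applies: 9 + 4 = 13.
A2 applies: 13 + 2 = 15.
A3 applies: 15 − 3 = 12.
A4 applies (level before this adjustment is 12 ≥ 9, so +4): 12 + 4 = 16.
A6 applies (level before this adjustment is 16 ≥ 13, so +4): 16 + 4 = 20.
A7 does not apply.
Final offense level: 20.
Criminal history: 10 prior points → Category III (9+).
Level 20 falls in the 18-23 band.
Grid: Level 18-23 × Category III = 52-60 months.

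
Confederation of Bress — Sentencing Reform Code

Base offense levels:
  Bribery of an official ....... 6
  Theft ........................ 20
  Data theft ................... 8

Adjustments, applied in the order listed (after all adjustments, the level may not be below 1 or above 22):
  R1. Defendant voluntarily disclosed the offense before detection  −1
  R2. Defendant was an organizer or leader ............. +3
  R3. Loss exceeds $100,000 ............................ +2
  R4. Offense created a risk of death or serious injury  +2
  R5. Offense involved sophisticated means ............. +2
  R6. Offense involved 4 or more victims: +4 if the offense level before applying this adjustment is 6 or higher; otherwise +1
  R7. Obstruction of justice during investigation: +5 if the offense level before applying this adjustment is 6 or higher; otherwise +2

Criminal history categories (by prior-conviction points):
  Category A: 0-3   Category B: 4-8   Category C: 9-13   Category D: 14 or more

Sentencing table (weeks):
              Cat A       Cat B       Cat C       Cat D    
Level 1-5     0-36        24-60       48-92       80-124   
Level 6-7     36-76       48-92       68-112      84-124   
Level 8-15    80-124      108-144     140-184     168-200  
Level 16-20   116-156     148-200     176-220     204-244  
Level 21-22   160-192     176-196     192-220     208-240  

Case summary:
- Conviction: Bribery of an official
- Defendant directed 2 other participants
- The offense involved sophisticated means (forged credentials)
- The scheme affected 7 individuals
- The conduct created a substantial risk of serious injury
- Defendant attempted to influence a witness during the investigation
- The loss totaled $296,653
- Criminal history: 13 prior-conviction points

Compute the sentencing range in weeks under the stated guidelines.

Base offense level for bribery of an official: 6.
R2 applies: 6 + 3 = 9.
R3 applies: 9 + 2 = 11.
R4 applies: 11 + 2 = 13.
R5 applies: 13 + 2 = 15.
R6 applies (level before this adjustment is 15 ≥ 6, so +4): 15 + 4 = 19.
R7 applies (level before this adjustment is 19 ≥ 6, so +5): 19 + 5 = 24.
Level 24 exceeds the maximum of 22; capped at 22.
Final offense level: 22.
Criminal history: 13 prior points → Category C (9-13).
Level 22 falls in the 21-22 band.
Grid: Level 21-22 × Category C = 192-220 weeks.

192-220 weeks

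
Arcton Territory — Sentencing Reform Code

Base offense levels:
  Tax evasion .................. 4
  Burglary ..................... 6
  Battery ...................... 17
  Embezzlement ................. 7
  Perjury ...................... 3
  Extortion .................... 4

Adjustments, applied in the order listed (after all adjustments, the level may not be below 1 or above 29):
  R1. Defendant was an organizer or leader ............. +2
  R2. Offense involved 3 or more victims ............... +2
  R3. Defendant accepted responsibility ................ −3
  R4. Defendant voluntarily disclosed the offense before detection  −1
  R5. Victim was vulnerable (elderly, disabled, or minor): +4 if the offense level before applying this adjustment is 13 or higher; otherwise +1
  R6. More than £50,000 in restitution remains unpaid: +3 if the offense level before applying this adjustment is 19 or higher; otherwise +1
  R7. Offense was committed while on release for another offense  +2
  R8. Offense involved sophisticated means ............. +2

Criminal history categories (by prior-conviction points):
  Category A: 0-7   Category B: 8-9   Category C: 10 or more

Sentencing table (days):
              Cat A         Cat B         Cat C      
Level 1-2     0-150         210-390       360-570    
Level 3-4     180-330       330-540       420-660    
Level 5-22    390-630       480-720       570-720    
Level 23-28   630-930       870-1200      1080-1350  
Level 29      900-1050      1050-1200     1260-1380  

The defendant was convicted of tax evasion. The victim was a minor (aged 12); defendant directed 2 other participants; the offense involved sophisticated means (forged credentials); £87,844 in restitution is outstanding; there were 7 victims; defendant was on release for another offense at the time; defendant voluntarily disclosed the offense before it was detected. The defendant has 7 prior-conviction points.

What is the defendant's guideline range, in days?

Base offense level for tax evasion: 4.
R1 applies: 4 + 2 = 6.
R2 applies: 6 + 2 = 8.
R4 applies: 8 − 1 = 7.
R5 applies (level before this adjustment is 7 < 13, so +1): 7 + 1 = 8.
R6 applies (level before this adjustment is 8 < 19, so +1): 8 + 1 = 9.
R7 applies: 9 + 2 = 11.
R8 applies: 11 + 2 = 13.
Final offense level: 13.
Criminal history: 7 prior points → Category A (0-7).
Level 13 falls in the 5-22 band.
Grid: Level 5-22 × Category A = 390-630 days.

390-630 days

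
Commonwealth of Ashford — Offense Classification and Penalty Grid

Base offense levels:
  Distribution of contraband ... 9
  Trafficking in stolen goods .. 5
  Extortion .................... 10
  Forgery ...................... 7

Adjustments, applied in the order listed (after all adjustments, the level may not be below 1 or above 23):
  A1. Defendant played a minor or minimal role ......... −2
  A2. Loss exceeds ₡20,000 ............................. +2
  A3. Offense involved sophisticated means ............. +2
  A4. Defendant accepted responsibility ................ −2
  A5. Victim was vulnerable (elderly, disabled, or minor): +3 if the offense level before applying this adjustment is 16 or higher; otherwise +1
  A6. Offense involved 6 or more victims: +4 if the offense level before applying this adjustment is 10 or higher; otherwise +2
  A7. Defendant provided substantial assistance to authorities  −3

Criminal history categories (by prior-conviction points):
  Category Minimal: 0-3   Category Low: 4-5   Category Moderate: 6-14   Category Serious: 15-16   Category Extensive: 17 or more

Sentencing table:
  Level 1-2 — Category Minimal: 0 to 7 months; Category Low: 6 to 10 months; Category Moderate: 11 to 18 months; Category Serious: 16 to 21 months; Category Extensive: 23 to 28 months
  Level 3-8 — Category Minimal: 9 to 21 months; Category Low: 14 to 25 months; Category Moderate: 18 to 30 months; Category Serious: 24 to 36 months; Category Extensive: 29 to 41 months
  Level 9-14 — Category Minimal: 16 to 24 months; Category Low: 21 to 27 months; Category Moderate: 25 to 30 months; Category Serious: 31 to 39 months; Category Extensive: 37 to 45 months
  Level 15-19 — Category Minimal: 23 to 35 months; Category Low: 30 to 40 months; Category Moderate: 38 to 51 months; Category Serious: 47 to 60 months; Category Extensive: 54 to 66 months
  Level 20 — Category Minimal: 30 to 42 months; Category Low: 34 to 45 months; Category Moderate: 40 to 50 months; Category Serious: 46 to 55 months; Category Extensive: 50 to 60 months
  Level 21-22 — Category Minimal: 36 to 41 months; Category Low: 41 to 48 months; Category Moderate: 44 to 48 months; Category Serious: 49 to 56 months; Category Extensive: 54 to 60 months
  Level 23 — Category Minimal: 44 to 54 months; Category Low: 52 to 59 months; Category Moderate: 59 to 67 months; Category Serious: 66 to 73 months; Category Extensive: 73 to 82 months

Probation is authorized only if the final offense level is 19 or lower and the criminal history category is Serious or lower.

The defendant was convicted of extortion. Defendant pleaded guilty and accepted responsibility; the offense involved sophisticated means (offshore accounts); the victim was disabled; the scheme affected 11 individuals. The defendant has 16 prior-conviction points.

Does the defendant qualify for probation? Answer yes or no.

Yes

Base offense level for extortion: 10.
A1 does not apply.
A3 applies: 10 + 2 = 12.
A4 applies: 12 − 2 = 10.
A5 applies (level before this adjustment is 10 < 16, so +1): 10 + 1 = 11.
A6 applies (level before this adjustment is 11 ≥ 10, so +4): 11 + 4 = 15.
Final offense level: 15.
Criminal history: 16 prior points → Category Serious (15-16).
Level 15 falls in the 15-19 band.
Grid: Level 15-19 × Category Serious = 47-60 months.
Probation check: level 15 ≤ 19 and category Serious ≤ Serious → eligible.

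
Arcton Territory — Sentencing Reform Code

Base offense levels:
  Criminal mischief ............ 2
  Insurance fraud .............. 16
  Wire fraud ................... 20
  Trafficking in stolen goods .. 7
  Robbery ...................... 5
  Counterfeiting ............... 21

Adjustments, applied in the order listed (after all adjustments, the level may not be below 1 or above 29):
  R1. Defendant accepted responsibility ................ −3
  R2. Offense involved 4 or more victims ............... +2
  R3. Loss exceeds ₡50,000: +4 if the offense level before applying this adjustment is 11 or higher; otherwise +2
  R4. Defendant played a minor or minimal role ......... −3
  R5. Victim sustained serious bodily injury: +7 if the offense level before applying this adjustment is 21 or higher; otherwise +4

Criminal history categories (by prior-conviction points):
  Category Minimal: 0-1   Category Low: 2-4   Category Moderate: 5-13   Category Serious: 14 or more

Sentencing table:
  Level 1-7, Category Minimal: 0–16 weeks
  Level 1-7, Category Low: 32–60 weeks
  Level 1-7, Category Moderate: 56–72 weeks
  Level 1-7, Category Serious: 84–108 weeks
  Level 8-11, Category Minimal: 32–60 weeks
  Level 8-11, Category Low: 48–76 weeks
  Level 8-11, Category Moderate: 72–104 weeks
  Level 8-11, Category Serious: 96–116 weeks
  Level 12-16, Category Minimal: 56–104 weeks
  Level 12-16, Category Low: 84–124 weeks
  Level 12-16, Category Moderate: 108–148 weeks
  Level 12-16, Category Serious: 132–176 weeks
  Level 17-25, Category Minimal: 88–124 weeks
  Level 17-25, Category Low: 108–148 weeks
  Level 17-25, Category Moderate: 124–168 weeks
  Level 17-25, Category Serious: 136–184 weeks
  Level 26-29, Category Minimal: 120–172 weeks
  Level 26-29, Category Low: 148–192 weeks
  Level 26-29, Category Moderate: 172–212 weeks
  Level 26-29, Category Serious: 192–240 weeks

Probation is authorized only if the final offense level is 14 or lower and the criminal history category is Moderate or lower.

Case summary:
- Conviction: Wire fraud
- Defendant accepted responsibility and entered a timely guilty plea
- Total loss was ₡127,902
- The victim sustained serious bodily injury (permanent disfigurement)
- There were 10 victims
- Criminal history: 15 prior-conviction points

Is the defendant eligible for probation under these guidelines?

Base offense level for wire fraud: 20.
R1 applies: 20 − 3 = 17.
R2 applies: 17 + 2 = 19.
R3 applies (level before this adjustment is 19 ≥ 11, so +4): 19 + 4 = 23.
R5 applies (level before this adjustment is 23 ≥ 21, so +7): 23 + 7 = 30.
Level 30 exceeds the maximum of 29; capped at 29.
Final offense level: 29.
Criminal history: 15 prior points → Category Serious (14+).
Level 29 falls in the 26-29 band.
Grid: Level 26-29 × Category Serious = 192-240 weeks.
Probation check: level 29 > 14 and category Serious > Moderate → not eligible.

No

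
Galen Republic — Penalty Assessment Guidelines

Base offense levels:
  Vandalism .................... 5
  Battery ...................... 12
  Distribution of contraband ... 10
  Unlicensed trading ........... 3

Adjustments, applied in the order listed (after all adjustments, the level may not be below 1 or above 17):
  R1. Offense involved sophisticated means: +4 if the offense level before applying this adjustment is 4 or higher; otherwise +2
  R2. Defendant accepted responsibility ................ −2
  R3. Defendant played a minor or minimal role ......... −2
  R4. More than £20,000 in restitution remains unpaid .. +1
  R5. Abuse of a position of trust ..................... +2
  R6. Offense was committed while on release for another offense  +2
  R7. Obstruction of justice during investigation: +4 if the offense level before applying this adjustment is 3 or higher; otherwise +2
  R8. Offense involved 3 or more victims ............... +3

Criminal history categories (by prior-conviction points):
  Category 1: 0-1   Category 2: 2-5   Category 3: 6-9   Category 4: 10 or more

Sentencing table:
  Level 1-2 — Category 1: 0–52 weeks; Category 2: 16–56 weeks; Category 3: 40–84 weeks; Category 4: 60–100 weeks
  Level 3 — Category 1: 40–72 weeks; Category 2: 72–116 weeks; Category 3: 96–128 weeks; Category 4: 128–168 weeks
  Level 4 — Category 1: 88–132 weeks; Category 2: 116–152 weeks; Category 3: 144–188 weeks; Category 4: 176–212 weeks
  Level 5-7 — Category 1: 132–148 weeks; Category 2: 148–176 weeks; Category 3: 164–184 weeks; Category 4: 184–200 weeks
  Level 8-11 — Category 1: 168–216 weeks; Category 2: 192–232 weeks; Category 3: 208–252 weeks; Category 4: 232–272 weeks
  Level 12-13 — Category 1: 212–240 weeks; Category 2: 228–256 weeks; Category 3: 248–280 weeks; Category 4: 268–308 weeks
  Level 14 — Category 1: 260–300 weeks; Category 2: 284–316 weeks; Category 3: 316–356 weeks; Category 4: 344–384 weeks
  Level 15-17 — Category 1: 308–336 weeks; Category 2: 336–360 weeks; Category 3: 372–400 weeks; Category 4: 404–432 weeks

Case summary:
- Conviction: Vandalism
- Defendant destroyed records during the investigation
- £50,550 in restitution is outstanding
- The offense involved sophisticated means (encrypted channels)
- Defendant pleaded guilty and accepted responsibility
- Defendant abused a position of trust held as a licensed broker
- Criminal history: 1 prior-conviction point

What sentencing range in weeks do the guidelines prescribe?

Base offense level for vandalism: 5.
R1 applies (level before this adjustment is 5 ≥ 4, so +4): 5 + 4 = 9.
R2 applies: 9 − 2 = 7.
R4 applies: 7 + 1 = 8.
R5 applies: 8 + 2 = 10.
R6 does not apply.
R7 applies (level before this adjustment is 10 ≥ 3, so +4): 10 + 4 = 14.
Final offense level: 14.
Criminal history: 1 prior point → Category 1 (0-1).
Level 14 falls in the 14 band.
Grid: Level 14 × Category 1 = 260-300 weeks.

260-300 weeks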